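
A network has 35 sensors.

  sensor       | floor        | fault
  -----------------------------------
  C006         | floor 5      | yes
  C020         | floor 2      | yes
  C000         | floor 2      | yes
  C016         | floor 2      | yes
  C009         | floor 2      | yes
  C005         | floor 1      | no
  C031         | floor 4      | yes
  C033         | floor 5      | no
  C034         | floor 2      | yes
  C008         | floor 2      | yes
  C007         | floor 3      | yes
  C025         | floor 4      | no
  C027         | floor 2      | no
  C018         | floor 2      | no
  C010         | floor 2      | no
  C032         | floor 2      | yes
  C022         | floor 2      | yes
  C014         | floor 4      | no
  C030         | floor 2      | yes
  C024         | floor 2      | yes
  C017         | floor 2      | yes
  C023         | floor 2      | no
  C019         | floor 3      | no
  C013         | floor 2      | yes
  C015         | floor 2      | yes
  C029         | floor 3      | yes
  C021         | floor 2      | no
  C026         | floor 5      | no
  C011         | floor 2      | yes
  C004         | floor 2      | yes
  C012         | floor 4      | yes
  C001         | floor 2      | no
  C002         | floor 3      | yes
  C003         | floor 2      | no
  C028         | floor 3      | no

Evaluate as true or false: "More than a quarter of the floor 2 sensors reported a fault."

True

'More than a quarter of the floor 2 sensors reported a fault' holds iff |A ∩ B| / |A| > 1/4.
|A| = 22, |A ∩ B| = 15, |A ∖ B| = 7.
|A ∩ B|/|A| = 15/22, so the statement is true.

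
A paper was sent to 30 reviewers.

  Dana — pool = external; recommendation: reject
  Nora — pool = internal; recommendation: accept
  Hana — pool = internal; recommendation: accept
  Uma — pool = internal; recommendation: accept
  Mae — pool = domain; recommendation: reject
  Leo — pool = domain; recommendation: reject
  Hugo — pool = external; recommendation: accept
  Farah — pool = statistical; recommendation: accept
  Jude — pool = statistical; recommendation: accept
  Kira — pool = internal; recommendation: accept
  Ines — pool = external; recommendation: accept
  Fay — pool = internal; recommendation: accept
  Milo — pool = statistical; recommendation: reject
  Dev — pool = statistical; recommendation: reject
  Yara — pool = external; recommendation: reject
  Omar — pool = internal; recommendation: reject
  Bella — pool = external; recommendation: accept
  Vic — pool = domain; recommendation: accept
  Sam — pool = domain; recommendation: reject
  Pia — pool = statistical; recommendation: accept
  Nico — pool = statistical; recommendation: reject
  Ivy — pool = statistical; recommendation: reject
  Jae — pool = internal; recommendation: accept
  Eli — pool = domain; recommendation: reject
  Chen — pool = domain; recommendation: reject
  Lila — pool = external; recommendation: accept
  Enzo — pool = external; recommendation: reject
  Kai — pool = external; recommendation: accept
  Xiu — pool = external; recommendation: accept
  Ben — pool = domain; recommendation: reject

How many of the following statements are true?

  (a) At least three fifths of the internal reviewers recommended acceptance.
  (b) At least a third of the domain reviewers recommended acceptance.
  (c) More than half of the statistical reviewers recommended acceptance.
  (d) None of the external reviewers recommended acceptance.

1

(a) internal: |A| = 7, |A ∩ B| = 6; needs |A ∩ B| / |A| ≥ 3/5 — true.
(b) domain: |A| = 7, |A ∩ B| = 1; needs |A ∩ B| / |A| ≥ 1/3 — false.
(c) statistical: |A| = 7, |A ∩ B| = 3; needs |A ∩ B| > |A ∖ B| — false.
(d) external: |A| = 9, |A ∩ B| = 6; needs A ∩ B = ∅ (|A ∩ B| = 0) — false.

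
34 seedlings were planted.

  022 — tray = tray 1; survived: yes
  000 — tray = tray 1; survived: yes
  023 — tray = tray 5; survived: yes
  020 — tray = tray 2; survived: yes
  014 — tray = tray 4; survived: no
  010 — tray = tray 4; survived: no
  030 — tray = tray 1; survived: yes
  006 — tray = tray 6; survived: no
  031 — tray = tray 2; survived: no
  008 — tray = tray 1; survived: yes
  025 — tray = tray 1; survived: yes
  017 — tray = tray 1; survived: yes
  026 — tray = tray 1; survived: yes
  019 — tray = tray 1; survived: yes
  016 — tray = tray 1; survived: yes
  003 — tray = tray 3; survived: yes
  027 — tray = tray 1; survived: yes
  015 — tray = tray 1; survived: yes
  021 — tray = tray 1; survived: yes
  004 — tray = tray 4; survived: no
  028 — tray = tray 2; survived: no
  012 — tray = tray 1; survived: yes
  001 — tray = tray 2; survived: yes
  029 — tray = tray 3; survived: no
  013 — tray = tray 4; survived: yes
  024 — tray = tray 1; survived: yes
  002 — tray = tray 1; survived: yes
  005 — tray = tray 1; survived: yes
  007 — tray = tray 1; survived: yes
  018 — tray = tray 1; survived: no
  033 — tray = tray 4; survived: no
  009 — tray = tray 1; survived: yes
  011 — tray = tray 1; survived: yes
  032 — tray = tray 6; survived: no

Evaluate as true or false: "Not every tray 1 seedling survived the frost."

The determiner here denotes the relation: A ⊄ B (|A ∖ B| ≥ 1).
|A| = 20, |A ∩ B| = 19, |A ∖ B| = 1.
So the statement is true.

True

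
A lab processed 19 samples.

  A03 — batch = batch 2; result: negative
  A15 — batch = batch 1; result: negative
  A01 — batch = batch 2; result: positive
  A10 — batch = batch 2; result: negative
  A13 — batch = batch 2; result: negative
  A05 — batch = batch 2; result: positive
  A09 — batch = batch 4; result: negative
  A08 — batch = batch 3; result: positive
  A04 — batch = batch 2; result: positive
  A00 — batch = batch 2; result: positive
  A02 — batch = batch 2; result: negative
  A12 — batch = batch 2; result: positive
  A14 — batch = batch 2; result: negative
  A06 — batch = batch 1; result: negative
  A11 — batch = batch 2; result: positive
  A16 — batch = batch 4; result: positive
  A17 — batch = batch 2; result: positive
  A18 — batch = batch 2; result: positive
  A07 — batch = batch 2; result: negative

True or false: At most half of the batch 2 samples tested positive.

False

The determiner here denotes the relation: |A ∩ B| ≤ |A ∖ B|.
A (the restrictor) = {A03, A01, A10, A13, A05, A04, A00, A02, A12, A14, A11, A17, A18, A07}, |A| = 14.
A ∩ B = {A01, A05, A04, A00, A12, A11, A17, A18}, so |A ∩ B| = 8.
A ∖ B = {A03, A10, A13, A02, A14, A07}, so |A ∖ B| = 6.
8 > 6, so the statement is false.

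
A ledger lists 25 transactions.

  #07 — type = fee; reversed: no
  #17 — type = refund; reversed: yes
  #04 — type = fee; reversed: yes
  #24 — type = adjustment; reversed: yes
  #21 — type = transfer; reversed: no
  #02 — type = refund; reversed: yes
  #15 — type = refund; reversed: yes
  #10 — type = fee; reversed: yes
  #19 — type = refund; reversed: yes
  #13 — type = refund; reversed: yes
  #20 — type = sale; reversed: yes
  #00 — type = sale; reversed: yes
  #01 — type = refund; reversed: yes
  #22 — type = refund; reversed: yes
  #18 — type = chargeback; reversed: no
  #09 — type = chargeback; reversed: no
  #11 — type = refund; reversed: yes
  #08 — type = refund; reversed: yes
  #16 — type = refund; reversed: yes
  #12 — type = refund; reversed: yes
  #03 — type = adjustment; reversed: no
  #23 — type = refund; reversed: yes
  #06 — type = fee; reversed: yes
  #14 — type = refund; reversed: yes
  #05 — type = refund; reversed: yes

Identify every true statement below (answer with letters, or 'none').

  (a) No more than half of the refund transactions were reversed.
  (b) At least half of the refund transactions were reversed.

|A| = 14, |A ∩ B| = 14, |A ∖ B| = 0.
(a) |A ∩ B| ≤ |A ∖ B|: fails.
(b) |A ∩ B| ≥ |A ∖ B|: holds.

(b)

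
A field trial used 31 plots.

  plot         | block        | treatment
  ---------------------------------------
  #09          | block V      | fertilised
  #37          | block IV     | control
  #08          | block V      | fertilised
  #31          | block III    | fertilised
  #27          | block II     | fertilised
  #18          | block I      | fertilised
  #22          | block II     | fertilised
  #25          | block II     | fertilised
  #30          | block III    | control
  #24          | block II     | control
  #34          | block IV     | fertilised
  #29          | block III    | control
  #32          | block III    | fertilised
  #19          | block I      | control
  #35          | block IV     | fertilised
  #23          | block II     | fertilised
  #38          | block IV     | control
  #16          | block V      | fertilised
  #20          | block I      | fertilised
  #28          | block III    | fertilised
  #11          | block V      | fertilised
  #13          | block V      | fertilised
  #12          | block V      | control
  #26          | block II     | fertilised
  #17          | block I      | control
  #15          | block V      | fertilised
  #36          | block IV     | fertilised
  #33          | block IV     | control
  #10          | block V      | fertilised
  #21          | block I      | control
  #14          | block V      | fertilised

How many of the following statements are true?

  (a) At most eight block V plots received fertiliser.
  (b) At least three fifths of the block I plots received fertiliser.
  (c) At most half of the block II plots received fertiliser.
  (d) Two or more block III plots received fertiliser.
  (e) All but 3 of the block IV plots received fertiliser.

3

(a) block V: |A| = 9, |A ∩ B| = 8; needs |A ∩ B| ≤ 8 — true.
(b) block I: |A| = 5, |A ∩ B| = 2; needs |A ∩ B| / |A| ≥ 3/5 — false.
(c) block II: |A| = 6, |A ∩ B| = 5; needs |A ∩ B| ≤ |A ∖ B| — false.
(d) block III: |A| = 5, |A ∩ B| = 3; needs |A ∩ B| ≥ 2 — true.
(e) block IV: |A| = 6, |A ∩ B| = 3; needs |A ∖ B| = 3 — true.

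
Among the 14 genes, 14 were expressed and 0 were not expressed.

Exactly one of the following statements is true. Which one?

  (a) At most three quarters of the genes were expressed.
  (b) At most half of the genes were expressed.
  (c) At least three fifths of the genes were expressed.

|A| = 14, |A ∩ B| = 14, |A ∖ B| = 0.
(a) requires |A ∩ B| / |A| ≤ 3/4: false.
(b) requires |A ∩ B| ≤ |A ∖ B|: false.
(c) requires |A ∩ B| / |A| ≥ 3/5: true.

(c)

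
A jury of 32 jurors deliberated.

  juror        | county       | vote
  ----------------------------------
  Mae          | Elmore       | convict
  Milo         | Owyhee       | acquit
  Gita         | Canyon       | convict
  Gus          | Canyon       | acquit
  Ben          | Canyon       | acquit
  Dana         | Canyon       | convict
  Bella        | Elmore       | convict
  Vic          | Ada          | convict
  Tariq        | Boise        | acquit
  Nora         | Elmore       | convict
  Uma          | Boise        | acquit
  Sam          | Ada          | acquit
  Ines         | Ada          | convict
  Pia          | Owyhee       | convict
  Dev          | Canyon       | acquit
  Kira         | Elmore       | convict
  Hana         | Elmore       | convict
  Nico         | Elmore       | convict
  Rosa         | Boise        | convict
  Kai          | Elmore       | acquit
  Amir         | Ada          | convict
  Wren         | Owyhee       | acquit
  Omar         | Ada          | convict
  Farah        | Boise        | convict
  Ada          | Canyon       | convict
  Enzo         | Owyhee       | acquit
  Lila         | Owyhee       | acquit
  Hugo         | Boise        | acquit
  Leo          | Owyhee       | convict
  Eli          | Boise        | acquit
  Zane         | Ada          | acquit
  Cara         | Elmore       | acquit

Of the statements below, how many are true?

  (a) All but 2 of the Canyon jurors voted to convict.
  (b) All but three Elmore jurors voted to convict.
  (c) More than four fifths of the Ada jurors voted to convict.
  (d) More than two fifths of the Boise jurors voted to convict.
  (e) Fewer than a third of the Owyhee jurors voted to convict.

(a) Canyon: |A| = 6, |A ∩ B| = 3; needs |A ∖ B| = 2 — false.
(b) Elmore: |A| = 8, |A ∩ B| = 6; needs |A ∖ B| = 3 — false.
(c) Ada: |A| = 6, |A ∩ B| = 4; needs |A ∩ B| / |A| > 4/5 — false.
(d) Boise: |A| = 6, |A ∩ B| = 2; needs |A ∩ B| / |A| > 2/5 — false.
(e) Owyhee: |A| = 6, |A ∩ B| = 2; needs |A ∩ B| / |A| < 1/3 — false.

0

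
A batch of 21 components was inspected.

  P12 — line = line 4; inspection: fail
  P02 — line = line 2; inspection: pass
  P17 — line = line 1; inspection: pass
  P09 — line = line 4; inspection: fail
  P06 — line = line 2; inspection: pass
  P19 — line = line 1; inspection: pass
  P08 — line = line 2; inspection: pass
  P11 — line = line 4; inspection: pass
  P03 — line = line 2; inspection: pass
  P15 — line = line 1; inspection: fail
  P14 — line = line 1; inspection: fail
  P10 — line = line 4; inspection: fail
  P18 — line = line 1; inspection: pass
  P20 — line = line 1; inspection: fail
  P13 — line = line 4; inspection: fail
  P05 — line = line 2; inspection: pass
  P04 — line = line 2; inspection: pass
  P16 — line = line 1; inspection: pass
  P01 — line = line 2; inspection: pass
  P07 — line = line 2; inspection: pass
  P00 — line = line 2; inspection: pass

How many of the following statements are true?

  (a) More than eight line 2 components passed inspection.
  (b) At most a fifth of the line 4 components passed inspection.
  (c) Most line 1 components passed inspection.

(a) line 2: |A| = 9, |A ∩ B| = 9; needs |A ∩ B| > 8 — true.
(b) line 4: |A| = 5, |A ∩ B| = 1; needs |A ∩ B| / |A| ≤ 1/5 — true.
(c) line 1: |A| = 7, |A ∩ B| = 4; needs |A ∩ B| > |A ∖ B| — true.

3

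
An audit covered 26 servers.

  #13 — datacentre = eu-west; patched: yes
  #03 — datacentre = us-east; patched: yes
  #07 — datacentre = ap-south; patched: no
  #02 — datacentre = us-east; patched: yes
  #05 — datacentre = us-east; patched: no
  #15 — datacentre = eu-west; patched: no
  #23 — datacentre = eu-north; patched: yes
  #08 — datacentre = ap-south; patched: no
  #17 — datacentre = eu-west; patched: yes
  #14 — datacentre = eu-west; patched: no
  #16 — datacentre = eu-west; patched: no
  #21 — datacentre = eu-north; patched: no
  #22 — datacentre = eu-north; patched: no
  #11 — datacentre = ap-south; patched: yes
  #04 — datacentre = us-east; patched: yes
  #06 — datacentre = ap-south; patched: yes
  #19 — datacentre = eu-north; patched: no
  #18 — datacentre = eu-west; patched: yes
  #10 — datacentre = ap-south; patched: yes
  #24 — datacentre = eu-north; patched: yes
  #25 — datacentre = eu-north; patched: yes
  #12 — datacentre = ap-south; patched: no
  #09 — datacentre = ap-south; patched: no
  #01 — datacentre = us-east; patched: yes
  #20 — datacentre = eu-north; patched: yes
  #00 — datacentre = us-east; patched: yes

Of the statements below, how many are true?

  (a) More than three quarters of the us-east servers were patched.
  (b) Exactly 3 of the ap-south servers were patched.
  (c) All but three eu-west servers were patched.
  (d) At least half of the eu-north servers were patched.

4

(a) us-east: |A| = 6, |A ∩ B| = 5; needs |A ∩ B| / |A| > 3/4 — true.
(b) ap-south: |A| = 7, |A ∩ B| = 3; needs |A ∩ B| = 3 — true.
(c) eu-west: |A| = 6, |A ∩ B| = 3; needs |A ∖ B| = 3 — true.
(d) eu-north: |A| = 7, |A ∩ B| = 4; needs |A ∩ B| ≥ |A ∖ B| — true.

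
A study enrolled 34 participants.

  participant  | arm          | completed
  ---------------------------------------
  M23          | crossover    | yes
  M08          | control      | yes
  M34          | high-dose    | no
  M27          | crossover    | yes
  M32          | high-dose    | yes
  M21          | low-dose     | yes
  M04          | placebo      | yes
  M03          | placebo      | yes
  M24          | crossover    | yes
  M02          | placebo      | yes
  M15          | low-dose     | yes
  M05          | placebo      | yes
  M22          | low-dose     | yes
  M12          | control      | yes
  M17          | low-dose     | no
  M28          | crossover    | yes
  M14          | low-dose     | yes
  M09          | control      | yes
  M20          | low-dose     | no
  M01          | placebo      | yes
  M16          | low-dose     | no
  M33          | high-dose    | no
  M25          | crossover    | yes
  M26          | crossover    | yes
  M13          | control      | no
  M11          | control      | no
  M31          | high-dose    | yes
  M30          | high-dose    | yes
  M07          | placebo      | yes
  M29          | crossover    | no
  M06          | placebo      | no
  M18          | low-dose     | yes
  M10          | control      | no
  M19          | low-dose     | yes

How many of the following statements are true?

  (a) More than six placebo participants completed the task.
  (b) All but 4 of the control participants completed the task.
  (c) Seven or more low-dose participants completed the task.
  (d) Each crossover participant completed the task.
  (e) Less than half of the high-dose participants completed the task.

(a) placebo: |A| = 7, |A ∩ B| = 6; needs |A ∩ B| > 6 — false.
(b) control: |A| = 6, |A ∩ B| = 3; needs |A ∖ B| = 4 — false.
(c) low-dose: |A| = 9, |A ∩ B| = 6; needs |A ∩ B| ≥ 7 — false.
(d) crossover: |A| = 7, |A ∩ B| = 6; needs A ⊆ B, i.e. every element of A is in B (|A ∖ B| = 0) — false.
(e) high-dose: |A| = 5, |A ∩ B| = 3; needs |A ∩ B| < |A ∖ B| — false.

0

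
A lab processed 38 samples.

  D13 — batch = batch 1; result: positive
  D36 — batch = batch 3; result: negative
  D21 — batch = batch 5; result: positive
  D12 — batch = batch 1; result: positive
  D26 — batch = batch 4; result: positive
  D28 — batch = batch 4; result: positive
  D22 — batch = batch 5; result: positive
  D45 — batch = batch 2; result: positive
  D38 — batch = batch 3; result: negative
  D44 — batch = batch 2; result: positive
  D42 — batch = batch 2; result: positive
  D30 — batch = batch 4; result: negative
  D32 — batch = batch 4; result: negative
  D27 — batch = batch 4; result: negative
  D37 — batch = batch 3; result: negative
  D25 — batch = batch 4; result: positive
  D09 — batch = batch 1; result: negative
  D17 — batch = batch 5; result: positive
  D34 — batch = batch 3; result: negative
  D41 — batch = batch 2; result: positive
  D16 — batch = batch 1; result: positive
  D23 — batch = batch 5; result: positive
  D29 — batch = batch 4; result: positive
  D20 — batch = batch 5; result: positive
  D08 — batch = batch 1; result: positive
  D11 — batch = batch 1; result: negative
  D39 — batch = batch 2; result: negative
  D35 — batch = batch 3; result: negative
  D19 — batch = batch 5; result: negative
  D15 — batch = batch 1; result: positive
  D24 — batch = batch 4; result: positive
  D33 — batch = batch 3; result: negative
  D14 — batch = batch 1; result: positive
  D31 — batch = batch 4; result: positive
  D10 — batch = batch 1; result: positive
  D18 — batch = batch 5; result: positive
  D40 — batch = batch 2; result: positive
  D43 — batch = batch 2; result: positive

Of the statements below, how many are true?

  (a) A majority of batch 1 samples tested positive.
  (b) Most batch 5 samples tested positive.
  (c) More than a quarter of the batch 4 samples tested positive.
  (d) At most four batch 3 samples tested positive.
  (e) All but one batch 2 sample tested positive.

5

(a) batch 1: |A| = 9, |A ∩ B| = 7; needs |A ∩ B| > |A ∖ B| — true.
(b) batch 5: |A| = 7, |A ∩ B| = 6; needs |A ∩ B| > |A ∖ B| — true.
(c) batch 4: |A| = 9, |A ∩ B| = 6; needs |A ∩ B| / |A| > 1/4 — true.
(d) batch 3: |A| = 6, |A ∩ B| = 0; needs |A ∩ B| ≤ 4 — true.
(e) batch 2: |A| = 7, |A ∩ B| = 6; needs |A ∖ B| = 1 — true.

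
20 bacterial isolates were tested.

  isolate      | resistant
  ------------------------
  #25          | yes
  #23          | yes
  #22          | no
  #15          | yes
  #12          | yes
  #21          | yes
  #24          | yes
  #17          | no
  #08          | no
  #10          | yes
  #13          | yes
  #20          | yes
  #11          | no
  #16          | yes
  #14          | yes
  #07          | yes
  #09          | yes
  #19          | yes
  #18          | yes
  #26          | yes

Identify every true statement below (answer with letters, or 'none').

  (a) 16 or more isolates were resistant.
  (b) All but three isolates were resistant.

|A| = 20, |A ∩ B| = 16, |A ∖ B| = 4.
(a) |A ∩ B| ≥ 16: holds.
(b) |A ∖ B| = 3: fails.

(a)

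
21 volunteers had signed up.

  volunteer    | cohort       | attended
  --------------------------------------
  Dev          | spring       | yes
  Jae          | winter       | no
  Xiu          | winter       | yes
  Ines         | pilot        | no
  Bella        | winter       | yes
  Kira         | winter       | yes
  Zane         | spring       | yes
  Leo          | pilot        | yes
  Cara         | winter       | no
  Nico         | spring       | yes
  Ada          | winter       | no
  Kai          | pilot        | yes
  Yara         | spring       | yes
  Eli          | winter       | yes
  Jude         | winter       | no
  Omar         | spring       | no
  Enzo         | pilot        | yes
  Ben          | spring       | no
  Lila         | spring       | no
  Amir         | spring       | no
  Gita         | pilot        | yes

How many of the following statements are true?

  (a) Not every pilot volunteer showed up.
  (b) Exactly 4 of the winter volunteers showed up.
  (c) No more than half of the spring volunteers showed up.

3

(a) pilot: |A| = 5, |A ∩ B| = 4; needs A ⊄ B (|A ∖ B| ≥ 1) — true.
(b) winter: |A| = 8, |A ∩ B| = 4; needs |A ∩ B| = 4 — true.
(c) spring: |A| = 8, |A ∩ B| = 4; needs |A ∩ B| ≤ |A ∖ B| — true.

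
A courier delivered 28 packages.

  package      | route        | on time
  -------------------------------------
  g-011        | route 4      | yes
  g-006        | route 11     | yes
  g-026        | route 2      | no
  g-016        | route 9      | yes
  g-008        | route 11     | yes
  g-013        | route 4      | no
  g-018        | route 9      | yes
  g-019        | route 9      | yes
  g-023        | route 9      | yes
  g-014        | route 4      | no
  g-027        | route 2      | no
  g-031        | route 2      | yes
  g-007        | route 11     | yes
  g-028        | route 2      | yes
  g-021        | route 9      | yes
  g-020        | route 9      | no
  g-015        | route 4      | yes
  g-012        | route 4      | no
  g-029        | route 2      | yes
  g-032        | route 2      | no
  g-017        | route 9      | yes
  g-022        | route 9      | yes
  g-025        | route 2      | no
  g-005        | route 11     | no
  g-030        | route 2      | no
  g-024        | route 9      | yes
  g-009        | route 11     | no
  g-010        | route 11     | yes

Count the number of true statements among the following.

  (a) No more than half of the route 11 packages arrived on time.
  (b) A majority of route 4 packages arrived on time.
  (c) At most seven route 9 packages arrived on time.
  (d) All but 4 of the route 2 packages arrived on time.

0

(a) route 11: |A| = 6, |A ∩ B| = 4; needs |A ∩ B| ≤ |A ∖ B| — false.
(b) route 4: |A| = 5, |A ∩ B| = 2; needs |A ∩ B| > |A ∖ B| — false.
(c) route 9: |A| = 9, |A ∩ B| = 8; needs |A ∩ B| ≤ 7 — false.
(d) route 2: |A| = 8, |A ∩ B| = 3; needs |A ∖ B| = 4 — false.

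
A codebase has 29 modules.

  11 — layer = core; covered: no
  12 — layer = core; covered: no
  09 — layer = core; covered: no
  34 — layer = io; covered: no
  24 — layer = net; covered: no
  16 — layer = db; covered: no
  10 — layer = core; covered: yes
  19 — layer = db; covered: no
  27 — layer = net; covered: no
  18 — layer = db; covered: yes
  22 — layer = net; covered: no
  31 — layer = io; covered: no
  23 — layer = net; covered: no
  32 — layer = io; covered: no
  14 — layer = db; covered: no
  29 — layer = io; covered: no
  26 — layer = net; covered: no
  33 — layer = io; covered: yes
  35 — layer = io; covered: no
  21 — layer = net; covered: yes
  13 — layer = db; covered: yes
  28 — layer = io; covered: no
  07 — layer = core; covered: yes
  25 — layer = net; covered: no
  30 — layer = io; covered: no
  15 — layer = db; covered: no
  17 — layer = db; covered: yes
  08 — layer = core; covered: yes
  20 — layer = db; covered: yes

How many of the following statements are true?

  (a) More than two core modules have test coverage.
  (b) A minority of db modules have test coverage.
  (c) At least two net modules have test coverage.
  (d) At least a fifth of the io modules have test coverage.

1

(a) core: |A| = 6, |A ∩ B| = 3; needs |A ∩ B| > 2 — true.
(b) db: |A| = 8, |A ∩ B| = 4; needs |A ∩ B| < |A ∖ B| — false.
(c) net: |A| = 7, |A ∩ B| = 1; needs |A ∩ B| ≥ 2 — false.
(d) io: |A| = 8, |A ∩ B| = 1; needs |A ∩ B| / |A| ≥ 1/5 — false.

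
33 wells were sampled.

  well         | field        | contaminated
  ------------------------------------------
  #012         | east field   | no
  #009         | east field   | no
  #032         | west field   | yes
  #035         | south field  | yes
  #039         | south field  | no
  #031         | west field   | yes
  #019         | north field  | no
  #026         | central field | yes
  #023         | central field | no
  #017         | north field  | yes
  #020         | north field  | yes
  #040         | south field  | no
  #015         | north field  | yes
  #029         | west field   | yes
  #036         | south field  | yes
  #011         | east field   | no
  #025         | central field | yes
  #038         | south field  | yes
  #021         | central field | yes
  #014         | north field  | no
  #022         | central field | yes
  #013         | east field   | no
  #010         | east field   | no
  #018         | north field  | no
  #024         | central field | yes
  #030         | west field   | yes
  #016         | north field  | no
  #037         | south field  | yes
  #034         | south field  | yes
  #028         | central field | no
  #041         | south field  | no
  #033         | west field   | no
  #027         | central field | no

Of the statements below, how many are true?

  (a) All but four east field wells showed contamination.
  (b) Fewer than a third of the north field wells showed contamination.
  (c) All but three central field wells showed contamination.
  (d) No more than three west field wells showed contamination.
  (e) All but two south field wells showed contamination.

(a) east field: |A| = 5, |A ∩ B| = 0; needs |A ∖ B| = 4 — false.
(b) north field: |A| = 7, |A ∩ B| = 3; needs |A ∩ B| / |A| < 1/3 — false.
(c) central field: |A| = 8, |A ∩ B| = 5; needs |A ∖ B| = 3 — true.
(d) west field: |A| = 5, |A ∩ B| = 4; needs |A ∩ B| ≤ 3 — false.
(e) south field: |A| = 8, |A ∩ B| = 5; needs |A ∖ B| = 2 — false.

1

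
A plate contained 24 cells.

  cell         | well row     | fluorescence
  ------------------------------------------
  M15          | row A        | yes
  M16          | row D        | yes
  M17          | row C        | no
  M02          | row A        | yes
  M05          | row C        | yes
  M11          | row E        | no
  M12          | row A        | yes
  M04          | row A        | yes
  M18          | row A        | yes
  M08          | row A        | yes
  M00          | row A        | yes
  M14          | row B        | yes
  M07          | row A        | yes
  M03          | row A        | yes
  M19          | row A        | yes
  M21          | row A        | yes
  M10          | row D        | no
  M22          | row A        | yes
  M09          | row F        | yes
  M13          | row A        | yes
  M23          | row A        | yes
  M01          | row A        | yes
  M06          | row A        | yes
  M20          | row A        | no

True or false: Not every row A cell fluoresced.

True

'Not every row A cell fluoresced' holds iff A ⊄ B (|A ∖ B| ≥ 1).
|A| = 17, |A ∩ B| = 16, |A ∖ B| = 1.
So the statement is true.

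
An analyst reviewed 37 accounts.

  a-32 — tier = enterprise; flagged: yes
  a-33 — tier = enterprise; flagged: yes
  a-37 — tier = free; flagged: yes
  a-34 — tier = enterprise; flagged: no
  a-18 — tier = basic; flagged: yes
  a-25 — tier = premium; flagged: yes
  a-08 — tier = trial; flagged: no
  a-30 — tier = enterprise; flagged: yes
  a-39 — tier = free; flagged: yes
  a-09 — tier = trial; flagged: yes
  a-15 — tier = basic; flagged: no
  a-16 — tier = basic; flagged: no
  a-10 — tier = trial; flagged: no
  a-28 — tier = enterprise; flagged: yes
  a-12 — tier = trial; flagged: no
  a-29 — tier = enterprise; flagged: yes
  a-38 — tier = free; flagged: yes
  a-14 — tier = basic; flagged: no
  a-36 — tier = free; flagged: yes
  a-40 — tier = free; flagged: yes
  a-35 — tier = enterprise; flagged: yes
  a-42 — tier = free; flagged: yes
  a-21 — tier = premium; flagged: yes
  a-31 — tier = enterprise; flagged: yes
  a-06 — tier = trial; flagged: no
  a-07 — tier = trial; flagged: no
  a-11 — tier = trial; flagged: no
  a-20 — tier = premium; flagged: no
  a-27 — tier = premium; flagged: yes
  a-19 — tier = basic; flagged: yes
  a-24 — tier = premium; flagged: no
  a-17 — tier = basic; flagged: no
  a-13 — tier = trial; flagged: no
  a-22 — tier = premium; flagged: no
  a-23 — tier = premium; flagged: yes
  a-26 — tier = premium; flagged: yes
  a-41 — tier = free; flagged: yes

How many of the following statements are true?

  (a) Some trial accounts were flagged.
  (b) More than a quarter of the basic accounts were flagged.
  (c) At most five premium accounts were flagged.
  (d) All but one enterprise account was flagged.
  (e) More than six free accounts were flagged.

(a) trial: |A| = 8, |A ∩ B| = 1; needs A ∩ B ≠ ∅ (|A ∩ B| ≥ 1) — true.
(b) basic: |A| = 6, |A ∩ B| = 2; needs |A ∩ B| / |A| > 1/4 — true.
(c) premium: |A| = 8, |A ∩ B| = 5; needs |A ∩ B| ≤ 5 — true.
(d) enterprise: |A| = 8, |A ∩ B| = 7; needs |A ∖ B| = 1 — true.
(e) free: |A| = 7, |A ∩ B| = 7; needs |A ∩ B| > 6 — true.

5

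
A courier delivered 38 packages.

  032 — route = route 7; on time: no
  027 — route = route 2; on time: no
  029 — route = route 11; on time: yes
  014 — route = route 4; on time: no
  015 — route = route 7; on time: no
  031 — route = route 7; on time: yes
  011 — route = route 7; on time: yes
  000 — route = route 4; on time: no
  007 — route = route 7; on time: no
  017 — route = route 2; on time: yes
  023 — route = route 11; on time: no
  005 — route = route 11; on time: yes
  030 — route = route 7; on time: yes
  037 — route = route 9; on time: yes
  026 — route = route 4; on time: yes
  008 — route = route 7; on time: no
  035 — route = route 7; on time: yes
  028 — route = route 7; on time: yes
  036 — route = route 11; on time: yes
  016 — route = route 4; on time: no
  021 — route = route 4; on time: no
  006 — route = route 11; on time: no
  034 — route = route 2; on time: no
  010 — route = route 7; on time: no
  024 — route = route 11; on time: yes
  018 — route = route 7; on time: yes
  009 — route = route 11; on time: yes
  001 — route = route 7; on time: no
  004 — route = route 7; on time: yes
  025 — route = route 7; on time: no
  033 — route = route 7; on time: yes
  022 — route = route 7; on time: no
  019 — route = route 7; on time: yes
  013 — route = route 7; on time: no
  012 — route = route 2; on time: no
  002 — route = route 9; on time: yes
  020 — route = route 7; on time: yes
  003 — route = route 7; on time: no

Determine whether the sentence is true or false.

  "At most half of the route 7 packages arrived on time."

Truth condition: |A ∩ B| ≤ |A ∖ B|.
|A| = 20, |A ∩ B| = 10, |A ∖ B| = 10.
10 = 10, so the statement is true.

True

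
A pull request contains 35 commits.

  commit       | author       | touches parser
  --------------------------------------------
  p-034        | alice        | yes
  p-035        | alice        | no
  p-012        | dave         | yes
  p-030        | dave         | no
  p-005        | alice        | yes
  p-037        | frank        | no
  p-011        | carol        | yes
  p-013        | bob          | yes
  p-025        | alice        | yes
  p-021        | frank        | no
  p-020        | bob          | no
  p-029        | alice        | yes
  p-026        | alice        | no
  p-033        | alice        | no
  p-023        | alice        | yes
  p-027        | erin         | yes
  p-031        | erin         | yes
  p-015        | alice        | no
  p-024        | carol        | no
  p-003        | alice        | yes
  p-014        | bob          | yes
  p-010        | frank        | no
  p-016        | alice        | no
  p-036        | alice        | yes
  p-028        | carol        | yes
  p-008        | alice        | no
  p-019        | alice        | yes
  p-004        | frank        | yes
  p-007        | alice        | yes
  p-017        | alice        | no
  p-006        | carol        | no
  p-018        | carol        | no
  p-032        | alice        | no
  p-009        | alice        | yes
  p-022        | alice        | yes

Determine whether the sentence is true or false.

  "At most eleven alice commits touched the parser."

'At most eleven alice commits touched the parser' holds iff |A ∩ B| ≤ 11.
|A| = 19, |A ∩ B| = 11, |A ∖ B| = 8.
|A ∩ B| = 11, so the statement is true.

True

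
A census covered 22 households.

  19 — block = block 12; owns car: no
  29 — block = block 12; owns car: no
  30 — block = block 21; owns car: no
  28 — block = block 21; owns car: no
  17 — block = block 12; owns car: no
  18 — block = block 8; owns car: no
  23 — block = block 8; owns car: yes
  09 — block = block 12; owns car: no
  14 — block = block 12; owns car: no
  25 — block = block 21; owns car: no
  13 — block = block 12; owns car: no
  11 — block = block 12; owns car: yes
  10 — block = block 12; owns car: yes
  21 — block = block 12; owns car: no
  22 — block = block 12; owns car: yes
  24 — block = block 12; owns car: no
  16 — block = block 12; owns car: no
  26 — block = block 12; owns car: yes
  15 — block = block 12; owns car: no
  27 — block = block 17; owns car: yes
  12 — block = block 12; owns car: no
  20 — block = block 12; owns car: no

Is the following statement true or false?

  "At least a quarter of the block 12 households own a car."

True

The determiner here denotes the relation: |A ∩ B| / |A| ≥ 1/4.
|A| = 16, |A ∩ B| = 4, |A ∖ B| = 12.
|A ∩ B|/|A| = 4/16, so the statement is true.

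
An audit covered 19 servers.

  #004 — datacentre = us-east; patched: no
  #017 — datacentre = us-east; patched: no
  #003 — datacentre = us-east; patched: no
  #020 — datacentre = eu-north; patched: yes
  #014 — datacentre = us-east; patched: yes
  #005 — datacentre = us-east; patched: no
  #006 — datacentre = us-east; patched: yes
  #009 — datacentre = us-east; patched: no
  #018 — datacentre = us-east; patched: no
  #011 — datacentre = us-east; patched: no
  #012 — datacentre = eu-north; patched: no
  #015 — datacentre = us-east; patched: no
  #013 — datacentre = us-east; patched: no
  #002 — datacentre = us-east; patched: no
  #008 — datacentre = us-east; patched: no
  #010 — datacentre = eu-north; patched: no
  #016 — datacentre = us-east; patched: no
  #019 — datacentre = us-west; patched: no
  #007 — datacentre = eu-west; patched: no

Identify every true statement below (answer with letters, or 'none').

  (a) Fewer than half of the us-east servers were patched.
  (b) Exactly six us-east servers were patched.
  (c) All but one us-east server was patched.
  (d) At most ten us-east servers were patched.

|A| = 14, |A ∩ B| = 2, |A ∖ B| = 12.
(a) |A ∩ B| < |A ∖ B|: holds.
(b) |A ∩ B| = 6: fails.
(c) |A ∖ B| = 1: fails.
(d) |A ∩ B| ≤ 10: holds.

(a), (d)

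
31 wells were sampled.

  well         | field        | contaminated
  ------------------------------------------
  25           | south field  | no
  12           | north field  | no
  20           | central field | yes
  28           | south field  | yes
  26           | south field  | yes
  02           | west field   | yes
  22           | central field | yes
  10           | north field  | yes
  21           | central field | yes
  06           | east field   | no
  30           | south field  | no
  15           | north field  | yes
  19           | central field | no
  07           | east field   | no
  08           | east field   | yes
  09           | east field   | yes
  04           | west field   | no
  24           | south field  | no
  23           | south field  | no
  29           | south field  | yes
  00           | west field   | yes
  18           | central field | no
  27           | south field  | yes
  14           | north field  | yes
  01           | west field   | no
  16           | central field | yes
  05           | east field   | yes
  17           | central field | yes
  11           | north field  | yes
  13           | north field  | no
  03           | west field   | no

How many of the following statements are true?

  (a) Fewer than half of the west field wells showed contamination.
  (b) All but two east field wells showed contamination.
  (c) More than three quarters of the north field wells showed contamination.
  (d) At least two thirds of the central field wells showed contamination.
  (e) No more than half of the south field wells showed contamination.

4

(a) west field: |A| = 5, |A ∩ B| = 2; needs |A ∩ B| < |A ∖ B| — true.
(b) east field: |A| = 5, |A ∩ B| = 3; needs |A ∖ B| = 2 — true.
(c) north field: |A| = 6, |A ∩ B| = 4; needs |A ∩ B| / |A| > 3/4 — false.
(d) central field: |A| = 7, |A ∩ B| = 5; needs |A ∩ B| / |A| ≥ 2/3 — true.
(e) south field: |A| = 8, |A ∩ B| = 4; needs |A ∩ B| ≤ |A ∖ B| — true.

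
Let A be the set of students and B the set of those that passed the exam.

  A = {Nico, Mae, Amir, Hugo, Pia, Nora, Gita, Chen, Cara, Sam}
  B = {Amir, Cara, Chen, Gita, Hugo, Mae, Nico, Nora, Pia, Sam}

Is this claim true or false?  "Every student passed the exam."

True

Truth condition: A ⊆ B, i.e. every element of A is in B (|A ∖ B| = 0).
A (the restrictor) = {Nico, Mae, Amir, Hugo, Pia, Nora, Gita, Chen, Cara, Sam}, |A| = 10.
A ∖ B = {}, so |A ∖ B| = 0.
So the statement is true.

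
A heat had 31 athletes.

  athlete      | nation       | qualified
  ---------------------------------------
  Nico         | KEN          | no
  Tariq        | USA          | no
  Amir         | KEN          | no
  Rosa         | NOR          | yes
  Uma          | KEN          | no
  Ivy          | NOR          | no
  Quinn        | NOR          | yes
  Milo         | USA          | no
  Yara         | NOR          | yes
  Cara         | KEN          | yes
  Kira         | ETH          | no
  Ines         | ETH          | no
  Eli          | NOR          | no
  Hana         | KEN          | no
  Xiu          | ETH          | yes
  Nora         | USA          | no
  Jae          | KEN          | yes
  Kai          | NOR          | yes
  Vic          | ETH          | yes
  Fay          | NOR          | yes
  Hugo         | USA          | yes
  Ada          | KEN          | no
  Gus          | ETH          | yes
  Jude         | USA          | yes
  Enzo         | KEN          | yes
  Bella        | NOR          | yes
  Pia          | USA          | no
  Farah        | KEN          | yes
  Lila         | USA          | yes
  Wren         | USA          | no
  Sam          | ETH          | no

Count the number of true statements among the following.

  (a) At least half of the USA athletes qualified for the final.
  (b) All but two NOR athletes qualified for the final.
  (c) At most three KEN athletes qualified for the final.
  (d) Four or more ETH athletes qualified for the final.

(a) USA: |A| = 8, |A ∩ B| = 3; needs |A ∩ B| ≥ |A ∖ B| — false.
(b) NOR: |A| = 8, |A ∩ B| = 6; needs |A ∖ B| = 2 — true.
(c) KEN: |A| = 9, |A ∩ B| = 4; needs |A ∩ B| ≤ 3 — false.
(d) ETH: |A| = 6, |A ∩ B| = 3; needs |A ∩ B| ≥ 4 — false.

1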